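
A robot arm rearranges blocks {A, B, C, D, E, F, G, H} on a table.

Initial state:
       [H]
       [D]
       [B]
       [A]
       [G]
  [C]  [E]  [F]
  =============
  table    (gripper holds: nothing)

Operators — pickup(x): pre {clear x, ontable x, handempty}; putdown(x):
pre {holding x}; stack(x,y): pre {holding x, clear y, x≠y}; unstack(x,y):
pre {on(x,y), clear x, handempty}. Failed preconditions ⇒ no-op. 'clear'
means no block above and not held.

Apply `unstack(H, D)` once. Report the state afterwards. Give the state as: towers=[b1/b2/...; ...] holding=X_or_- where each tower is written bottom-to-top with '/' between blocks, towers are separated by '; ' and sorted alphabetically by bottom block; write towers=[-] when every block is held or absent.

before: towers=[C; E/G/A/B/D/H; F] holding=-
pre[unstack(H, D)]: on(H,D) ok, clear(H) ok, handempty ok
all met → apply unstack(H, D)
after:  towers=[C; E/G/A/B/D; F] holding=H

towers=[C; E/G/A/B/D; F] holding=H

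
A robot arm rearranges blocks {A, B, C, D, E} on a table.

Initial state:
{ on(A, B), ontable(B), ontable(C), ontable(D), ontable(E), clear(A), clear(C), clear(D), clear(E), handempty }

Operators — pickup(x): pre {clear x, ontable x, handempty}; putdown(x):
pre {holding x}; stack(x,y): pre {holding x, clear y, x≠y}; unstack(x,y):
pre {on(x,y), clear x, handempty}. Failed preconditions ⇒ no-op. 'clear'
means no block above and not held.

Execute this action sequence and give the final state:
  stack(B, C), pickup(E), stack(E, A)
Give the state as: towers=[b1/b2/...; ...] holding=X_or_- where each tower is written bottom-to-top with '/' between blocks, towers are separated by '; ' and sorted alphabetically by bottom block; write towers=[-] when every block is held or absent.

towers=[B/A/E; C; D] holding=-

step 1 (stack(B, C)) [no-op]: towers=[B/A; C; D; E] holding=-
step 2 (pickup(E)): towers=[B/A; C; D] holding=E
step 3 (stack(E, A)): towers=[B/A/E; C; D] holding=-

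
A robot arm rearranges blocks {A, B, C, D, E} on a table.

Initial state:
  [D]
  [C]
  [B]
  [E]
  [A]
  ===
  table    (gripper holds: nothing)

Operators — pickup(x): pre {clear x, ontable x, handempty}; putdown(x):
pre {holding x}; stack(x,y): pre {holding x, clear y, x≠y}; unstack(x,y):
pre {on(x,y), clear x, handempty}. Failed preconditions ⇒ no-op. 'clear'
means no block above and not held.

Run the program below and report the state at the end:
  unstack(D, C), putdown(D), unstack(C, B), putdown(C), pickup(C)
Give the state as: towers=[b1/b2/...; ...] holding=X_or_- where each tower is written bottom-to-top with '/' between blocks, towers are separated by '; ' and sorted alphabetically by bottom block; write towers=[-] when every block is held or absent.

step 1 (unstack(D, C)): towers=[A/E/B/C] holding=D
step 2 (putdown(D)): towers=[A/E/B/C; D] holding=-
step 3 (unstack(C, B)): towers=[A/E/B; D] holding=C
step 4 (putdown(C)): towers=[A/E/B; C; D] holding=-
step 5 (pickup(C)): towers=[A/E/B; D] holding=C

towers=[A/E/B; D] holding=C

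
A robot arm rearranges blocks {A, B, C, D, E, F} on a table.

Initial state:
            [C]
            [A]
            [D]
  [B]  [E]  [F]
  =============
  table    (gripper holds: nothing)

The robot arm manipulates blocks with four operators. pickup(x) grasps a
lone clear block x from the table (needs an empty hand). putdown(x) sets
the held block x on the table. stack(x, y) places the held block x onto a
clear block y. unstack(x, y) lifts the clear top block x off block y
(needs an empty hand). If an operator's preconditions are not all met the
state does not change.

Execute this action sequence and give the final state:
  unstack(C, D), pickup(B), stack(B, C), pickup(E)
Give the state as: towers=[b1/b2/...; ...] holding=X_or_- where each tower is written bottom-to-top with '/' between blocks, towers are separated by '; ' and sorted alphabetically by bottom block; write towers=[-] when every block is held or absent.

towers=[F/D/A/C/B] holding=E

step 1 (unstack(C, D)) [no-op]: towers=[B; E; F/D/A/C] holding=-
step 2 (pickup(B)): towers=[E; F/D/A/C] holding=B
step 3 (stack(B, C)): towers=[E; F/D/A/C/B] holding=-
step 4 (pickup(E)): towers=[F/D/A/C/B] holding=E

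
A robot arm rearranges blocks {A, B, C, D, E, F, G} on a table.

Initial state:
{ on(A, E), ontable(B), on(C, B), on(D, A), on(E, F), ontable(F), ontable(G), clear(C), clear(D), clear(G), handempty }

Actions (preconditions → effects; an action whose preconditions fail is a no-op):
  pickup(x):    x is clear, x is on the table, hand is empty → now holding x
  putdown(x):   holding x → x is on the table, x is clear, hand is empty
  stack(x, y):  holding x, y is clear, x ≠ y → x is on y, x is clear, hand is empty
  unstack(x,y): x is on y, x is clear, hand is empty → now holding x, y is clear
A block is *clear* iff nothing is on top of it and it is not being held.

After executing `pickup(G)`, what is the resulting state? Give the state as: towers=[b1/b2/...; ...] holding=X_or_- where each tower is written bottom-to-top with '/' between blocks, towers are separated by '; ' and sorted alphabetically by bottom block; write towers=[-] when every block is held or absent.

towers=[B/C; F/E/A/D] holding=G

before: towers=[B/C; F/E/A/D; G] holding=-
pre[pickup(G)]: clear(G) yes, ontable(G) yes, handempty yes
all met → apply pickup(G)
after:  towers=[B/C; F/E/A/D] holding=G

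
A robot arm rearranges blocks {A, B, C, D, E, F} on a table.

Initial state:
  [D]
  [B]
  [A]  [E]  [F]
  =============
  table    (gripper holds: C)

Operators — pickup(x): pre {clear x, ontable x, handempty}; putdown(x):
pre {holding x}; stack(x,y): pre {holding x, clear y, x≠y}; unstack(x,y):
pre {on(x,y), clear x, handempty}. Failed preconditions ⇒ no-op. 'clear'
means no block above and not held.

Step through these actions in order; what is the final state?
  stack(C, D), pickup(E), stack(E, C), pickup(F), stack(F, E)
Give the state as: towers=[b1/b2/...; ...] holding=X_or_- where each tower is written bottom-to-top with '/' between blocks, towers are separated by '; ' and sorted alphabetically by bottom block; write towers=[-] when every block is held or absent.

towers=[A/B/D/C/E/F] holding=-

step 1 (stack(C, D)): towers=[A/B/D/C; E; F] holding=-
step 2 (pickup(E)): towers=[A/B/D/C; F] holding=E
step 3 (stack(E, C)): towers=[A/B/D/C/E; F] holding=-
step 4 (pickup(F)): towers=[A/B/D/C/E] holding=F
step 5 (stack(F, E)): towers=[A/B/D/C/E/F] holding=-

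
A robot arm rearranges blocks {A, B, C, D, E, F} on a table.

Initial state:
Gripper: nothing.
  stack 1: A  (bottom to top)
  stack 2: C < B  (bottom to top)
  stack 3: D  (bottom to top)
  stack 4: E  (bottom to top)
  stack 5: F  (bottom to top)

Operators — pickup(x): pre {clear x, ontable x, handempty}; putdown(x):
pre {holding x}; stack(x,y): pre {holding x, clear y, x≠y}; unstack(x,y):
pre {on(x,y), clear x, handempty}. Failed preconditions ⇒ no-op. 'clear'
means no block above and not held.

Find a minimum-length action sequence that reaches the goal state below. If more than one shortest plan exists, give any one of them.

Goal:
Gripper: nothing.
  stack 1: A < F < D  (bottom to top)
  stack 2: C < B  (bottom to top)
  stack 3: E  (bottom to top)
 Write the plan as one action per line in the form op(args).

pickup(F)
stack(F, A)
pickup(D)
stack(D, F)

step 1 (pickup(F)): towers=[A; C/B; D; E] holding=F
step 2 (stack(F, A)): towers=[A/F; C/B; D; E] holding=-
step 3 (pickup(D)): towers=[A/F; C/B; E] holding=D
step 4 (stack(D, F)): towers=[A/F/D; C/B; E] holding=-
goal check: towers=[A/F/D; C/B; E] holding=- — reached (length 4, optimal by BFS)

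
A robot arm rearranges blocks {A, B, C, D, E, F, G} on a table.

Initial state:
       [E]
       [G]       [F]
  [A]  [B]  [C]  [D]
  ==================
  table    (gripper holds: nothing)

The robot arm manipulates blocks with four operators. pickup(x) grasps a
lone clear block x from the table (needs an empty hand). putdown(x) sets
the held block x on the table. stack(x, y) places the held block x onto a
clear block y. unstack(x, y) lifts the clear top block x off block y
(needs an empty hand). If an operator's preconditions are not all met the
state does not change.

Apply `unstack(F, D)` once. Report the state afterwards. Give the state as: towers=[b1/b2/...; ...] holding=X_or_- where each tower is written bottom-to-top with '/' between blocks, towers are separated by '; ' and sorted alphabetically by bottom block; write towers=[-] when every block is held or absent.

towers=[A; B/G/E; C; D] holding=F

before: towers=[A; B/G/E; C; D/F] holding=-
pre[unstack(F, D)]: on(F,D) ok, clear(F) ok, handempty ok
all met → apply unstack(F, D)
after:  towers=[A; B/G/E; C; D] holding=F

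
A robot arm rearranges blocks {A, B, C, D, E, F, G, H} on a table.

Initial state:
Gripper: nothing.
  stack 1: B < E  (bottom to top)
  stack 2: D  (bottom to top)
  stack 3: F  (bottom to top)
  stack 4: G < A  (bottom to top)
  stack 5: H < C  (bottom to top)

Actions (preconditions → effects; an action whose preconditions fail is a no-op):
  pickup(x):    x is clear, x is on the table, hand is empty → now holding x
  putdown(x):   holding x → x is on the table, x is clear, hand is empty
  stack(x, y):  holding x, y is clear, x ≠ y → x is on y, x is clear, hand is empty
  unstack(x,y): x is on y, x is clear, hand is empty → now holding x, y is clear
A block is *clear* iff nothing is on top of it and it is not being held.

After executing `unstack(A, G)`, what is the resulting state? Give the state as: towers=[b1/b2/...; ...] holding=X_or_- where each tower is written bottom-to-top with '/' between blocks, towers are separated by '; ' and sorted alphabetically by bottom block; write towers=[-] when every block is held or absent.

towers=[B/E; D; F; G; H/C] holding=A

before: towers=[B/E; D; F; G/A; H/C] holding=-
pre[unstack(A, G)]: on(A,G) ok, clear(A) ok, handempty ok
all met → apply unstack(A, G)
after:  towers=[B/E; D; F; G; H/C] holding=A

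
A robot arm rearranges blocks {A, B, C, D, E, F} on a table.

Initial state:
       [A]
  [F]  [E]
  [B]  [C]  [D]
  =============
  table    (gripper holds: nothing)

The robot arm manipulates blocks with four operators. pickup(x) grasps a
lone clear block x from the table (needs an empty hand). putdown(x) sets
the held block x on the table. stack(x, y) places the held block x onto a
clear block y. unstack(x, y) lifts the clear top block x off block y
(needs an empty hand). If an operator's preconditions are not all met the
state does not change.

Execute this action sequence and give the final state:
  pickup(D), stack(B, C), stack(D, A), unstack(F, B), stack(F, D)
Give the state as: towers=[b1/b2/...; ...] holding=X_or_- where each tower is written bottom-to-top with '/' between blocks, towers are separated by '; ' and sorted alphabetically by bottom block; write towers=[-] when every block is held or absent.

step 1 (pickup(D)): towers=[B/F; C/E/A] holding=D
step 2 (stack(B, C)) [no-op]: towers=[B/F; C/E/A] holding=D
step 3 (stack(D, A)): towers=[B/F; C/E/A/D] holding=-
step 4 (unstack(F, B)): towers=[B; C/E/A/D] holding=F
step 5 (stack(F, D)): towers=[B; C/E/A/D/F] holding=-

towers=[B; C/E/A/D/F] holding=-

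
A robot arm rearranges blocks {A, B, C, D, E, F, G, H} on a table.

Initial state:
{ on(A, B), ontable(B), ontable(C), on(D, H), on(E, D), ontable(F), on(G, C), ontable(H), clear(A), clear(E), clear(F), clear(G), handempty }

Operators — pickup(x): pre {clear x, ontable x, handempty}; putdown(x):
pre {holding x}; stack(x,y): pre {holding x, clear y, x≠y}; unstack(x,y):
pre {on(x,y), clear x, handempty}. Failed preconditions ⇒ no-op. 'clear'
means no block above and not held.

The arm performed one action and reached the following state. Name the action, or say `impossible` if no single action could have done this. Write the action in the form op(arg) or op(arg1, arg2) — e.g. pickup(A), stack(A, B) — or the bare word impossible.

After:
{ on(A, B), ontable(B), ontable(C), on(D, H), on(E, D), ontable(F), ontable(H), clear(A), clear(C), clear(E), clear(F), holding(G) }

unstack(G, C)

target: towers=[B/A; C; F; H/D/E] holding=G
     unstack(G, C) → towers=[B/A; C; F; H/D/E] holding=G  ← match
     unstack(A, B) → towers=[B; C/G; F; H/D/E] holding=A
     unstack(E, D) → towers=[B/A; C/G; F; H/D] holding=E
         pickup(F) → towers=[B/A; C/G; H/D/E] holding=F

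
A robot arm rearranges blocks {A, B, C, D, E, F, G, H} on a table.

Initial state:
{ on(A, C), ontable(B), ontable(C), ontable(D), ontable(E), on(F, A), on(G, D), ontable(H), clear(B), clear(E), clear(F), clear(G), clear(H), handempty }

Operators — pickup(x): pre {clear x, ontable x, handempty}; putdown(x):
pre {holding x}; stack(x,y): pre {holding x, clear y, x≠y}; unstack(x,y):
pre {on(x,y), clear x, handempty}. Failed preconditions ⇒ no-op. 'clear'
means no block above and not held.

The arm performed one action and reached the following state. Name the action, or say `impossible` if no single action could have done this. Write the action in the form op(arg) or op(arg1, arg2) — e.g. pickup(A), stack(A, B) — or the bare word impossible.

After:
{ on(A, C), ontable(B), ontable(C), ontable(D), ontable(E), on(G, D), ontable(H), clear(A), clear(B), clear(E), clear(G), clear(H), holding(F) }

target: towers=[B; C/A; D/G; E; H] holding=F
     unstack(G, D) → towers=[B; C/A/F; D; E; H] holding=G
         pickup(E) → towers=[B; C/A/F; D/G; H] holding=E
         pickup(H) → towers=[B; C/A/F; D/G; E] holding=H
         pickup(B) → towers=[C/A/F; D/G; E; H] holding=B
     unstack(F, A) → towers=[B; C/A; D/G; E; H] holding=F  ← match

unstack(F, A)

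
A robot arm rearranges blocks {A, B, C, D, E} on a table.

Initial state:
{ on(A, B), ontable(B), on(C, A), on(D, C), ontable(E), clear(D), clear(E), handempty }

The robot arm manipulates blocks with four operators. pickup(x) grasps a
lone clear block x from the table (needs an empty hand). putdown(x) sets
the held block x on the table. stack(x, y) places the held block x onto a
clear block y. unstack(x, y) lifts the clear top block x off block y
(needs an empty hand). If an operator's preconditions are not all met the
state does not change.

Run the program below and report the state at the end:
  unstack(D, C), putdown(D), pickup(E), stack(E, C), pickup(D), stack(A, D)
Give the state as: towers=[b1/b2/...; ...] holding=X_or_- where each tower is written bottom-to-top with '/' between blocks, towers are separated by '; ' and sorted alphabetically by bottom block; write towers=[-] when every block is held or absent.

step 1 (unstack(D, C)): towers=[B/A/C; E] holding=D
step 2 (putdown(D)): towers=[B/A/C; D; E] holding=-
step 3 (pickup(E)): towers=[B/A/C; D] holding=E
step 4 (stack(E, C)): towers=[B/A/C/E; D] holding=-
step 5 (pickup(D)): towers=[B/A/C/E] holding=D
step 6 (stack(A, D)) [no-op]: towers=[B/A/C/E] holding=D

towers=[B/A/C/E] holding=D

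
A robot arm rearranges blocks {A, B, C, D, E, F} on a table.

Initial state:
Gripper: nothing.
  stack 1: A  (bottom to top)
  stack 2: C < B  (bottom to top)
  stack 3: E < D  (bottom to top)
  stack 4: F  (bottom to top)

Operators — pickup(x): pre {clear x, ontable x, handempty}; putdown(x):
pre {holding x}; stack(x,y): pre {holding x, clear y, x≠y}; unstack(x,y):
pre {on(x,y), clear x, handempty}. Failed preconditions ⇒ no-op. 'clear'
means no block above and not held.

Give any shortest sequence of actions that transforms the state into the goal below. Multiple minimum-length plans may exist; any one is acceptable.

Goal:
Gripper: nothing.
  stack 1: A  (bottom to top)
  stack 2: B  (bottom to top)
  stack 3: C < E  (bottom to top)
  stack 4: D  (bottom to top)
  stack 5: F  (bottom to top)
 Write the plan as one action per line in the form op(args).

unstack(B, C)
putdown(B)
unstack(D, E)
putdown(D)
pickup(E)
stack(E, C)

step 1 (unstack(B, C)): towers=[A; C; E/D; F] holding=B
step 2 (putdown(B)): towers=[A; B; C; E/D; F] holding=-
step 3 (unstack(D, E)): towers=[A; B; C; E; F] holding=D
step 4 (putdown(D)): towers=[A; B; C; D; E; F] holding=-
step 5 (pickup(E)): towers=[A; B; C; D; F] holding=E
step 6 (stack(E, C)): towers=[A; B; C/E; D; F] holding=-
goal check: towers=[A; B; C/E; D; F] holding=- — reached (length 6, optimal by BFS)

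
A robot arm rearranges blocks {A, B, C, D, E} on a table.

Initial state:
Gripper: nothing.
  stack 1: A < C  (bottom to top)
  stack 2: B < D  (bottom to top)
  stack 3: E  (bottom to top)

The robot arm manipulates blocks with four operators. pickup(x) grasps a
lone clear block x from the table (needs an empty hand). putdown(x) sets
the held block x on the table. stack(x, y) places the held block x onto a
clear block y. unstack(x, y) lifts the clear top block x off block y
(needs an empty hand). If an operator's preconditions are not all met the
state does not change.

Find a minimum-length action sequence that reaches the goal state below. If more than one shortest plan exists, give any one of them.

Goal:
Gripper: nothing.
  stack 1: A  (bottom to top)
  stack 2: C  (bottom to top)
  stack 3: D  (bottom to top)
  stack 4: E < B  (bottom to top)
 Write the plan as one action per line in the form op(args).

unstack(D, B)
putdown(D)
pickup(B)
stack(B, E)
unstack(C, A)
putdown(C)

step 1 (unstack(D, B)): towers=[A/C; B; E] holding=D
step 2 (putdown(D)): towers=[A/C; B; D; E] holding=-
step 3 (pickup(B)): towers=[A/C; D; E] holding=B
step 4 (stack(B, E)): towers=[A/C; D; E/B] holding=-
step 5 (unstack(C, A)): towers=[A; D; E/B] holding=C
step 6 (putdown(C)): towers=[A; C; D; E/B] holding=-
goal check: towers=[A; C; D; E/B] holding=- — reached (length 6, optimal by BFS)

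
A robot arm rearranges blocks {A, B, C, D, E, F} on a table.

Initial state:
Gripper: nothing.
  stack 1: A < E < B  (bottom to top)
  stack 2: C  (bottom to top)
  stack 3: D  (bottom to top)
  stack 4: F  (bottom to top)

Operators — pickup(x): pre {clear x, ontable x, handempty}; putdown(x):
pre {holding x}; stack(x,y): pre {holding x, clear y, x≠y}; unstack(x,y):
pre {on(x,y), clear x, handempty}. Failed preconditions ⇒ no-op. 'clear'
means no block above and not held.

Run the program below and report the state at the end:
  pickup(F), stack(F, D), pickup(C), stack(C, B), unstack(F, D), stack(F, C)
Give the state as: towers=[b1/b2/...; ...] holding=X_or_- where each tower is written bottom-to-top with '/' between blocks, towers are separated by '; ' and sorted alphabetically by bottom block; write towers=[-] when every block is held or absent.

towers=[A/E/B/C/F; D] holding=-

step 1 (pickup(F)): towers=[A/E/B; C; D] holding=F
step 2 (stack(F, D)): towers=[A/E/B; C; D/F] holding=-
step 3 (pickup(C)): towers=[A/E/B; D/F] holding=C
step 4 (stack(C, B)): towers=[A/E/B/C; D/F] holding=-
step 5 (unstack(F, D)): towers=[A/E/B/C; D] holding=F
step 6 (stack(F, C)): towers=[A/E/B/C/F; D] holding=-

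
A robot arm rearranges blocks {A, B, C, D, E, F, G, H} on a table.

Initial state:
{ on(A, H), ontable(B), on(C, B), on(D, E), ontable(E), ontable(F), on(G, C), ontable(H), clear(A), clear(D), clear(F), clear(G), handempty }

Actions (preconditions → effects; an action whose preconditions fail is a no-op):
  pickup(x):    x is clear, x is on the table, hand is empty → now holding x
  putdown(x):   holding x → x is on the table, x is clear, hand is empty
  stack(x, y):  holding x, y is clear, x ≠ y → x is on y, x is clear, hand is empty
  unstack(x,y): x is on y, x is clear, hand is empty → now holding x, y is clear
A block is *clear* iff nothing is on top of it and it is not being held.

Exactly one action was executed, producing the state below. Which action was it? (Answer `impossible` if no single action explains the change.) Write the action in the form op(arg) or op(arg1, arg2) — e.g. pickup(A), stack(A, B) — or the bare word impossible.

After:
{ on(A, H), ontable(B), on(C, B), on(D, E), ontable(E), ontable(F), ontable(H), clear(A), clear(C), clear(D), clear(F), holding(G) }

target: towers=[B/C; E/D; F; H/A] holding=G
     unstack(G, C) → towers=[B/C; E/D; F; H/A] holding=G  ← match
     unstack(A, H) → towers=[B/C/G; E/D; F; H] holding=A
         pickup(F) → towers=[B/C/G; E/D; H/A] holding=F
     unstack(D, E) → towers=[B/C/G; E; F; H/A] holding=D

unstack(G, C)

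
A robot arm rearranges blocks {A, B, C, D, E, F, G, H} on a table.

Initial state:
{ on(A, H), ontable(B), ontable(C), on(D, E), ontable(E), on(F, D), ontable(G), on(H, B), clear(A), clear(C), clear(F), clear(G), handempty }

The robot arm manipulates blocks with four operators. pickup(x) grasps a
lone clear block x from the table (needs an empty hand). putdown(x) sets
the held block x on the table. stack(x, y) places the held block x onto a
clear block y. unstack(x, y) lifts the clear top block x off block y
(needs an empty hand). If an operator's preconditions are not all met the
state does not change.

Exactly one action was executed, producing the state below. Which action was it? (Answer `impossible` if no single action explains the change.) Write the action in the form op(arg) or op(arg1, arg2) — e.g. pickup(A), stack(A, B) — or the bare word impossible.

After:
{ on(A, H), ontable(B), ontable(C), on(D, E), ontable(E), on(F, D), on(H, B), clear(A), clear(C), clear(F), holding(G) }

pickup(G)

target: towers=[B/H/A; C; E/D/F] holding=G
         pickup(G) → towers=[B/H/A; C; E/D/F] holding=G  ← match
     unstack(A, H) → towers=[B/H; C; E/D/F; G] holding=A
     unstack(F, D) → towers=[B/H/A; C; E/D; G] holding=F
         pickup(C) → towers=[B/H/A; E/D/F; G] holding=C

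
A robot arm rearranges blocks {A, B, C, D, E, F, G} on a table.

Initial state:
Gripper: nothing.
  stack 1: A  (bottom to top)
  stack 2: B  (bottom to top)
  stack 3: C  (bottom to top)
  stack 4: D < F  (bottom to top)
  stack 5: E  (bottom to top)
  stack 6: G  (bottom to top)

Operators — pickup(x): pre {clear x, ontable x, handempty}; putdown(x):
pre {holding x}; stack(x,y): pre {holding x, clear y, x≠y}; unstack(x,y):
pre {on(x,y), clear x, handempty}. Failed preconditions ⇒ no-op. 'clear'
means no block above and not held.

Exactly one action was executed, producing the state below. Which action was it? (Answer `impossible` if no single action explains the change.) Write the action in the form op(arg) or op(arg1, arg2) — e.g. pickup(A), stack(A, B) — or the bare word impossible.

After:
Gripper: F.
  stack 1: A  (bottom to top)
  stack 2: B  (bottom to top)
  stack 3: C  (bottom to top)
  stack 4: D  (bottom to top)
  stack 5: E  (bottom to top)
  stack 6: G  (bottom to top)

target: towers=[A; B; C; D; E; G] holding=F
         pickup(B) → towers=[A; C; D/F; E; G] holding=B
     unstack(F, D) → towers=[A; B; C; D; E; G] holding=F  ← match
         pickup(G) → towers=[A; B; C; D/F; E] holding=G
         pickup(A) → towers=[B; C; D/F; E; G] holding=A
         pickup(E) → towers=[A; B; C; D/F; G] holding=E
         pickup(C) → towers=[A; B; D/F; E; G] holding=C

unstack(F, D)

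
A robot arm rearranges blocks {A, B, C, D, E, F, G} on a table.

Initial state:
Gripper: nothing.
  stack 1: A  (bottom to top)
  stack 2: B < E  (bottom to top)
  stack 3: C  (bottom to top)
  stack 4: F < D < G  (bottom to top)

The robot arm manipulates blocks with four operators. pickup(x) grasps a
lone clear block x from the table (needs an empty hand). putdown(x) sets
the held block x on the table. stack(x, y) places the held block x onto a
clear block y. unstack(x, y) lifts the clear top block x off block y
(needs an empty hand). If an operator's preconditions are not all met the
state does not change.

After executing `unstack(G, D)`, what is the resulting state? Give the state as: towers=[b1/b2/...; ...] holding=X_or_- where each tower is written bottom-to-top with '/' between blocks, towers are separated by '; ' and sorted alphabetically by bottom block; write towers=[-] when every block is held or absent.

towers=[A; B/E; C; F/D] holding=G

before: towers=[A; B/E; C; F/D/G] holding=-
pre[unstack(G, D)]: on(G,D) ok, clear(G) ok, handempty ok
all met → apply unstack(G, D)
after:  towers=[A; B/E; C; F/D] holding=G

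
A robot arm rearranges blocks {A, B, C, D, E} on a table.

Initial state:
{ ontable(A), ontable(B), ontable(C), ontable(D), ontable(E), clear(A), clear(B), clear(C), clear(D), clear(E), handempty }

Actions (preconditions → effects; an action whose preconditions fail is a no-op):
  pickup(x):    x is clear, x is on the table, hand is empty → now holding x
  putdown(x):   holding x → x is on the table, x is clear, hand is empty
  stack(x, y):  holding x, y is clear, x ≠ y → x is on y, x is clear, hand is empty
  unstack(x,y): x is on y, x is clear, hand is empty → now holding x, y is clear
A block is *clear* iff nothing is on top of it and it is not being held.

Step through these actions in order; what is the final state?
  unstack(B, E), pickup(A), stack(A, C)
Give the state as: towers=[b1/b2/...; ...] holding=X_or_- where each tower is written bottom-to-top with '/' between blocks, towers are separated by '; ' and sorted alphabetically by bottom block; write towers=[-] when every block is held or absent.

step 1 (unstack(B, E)) [no-op]: towers=[A; B; C; D; E] holding=-
step 2 (pickup(A)): towers=[B; C; D; E] holding=A
step 3 (stack(A, C)): towers=[B; C/A; D; E] holding=-

towers=[B; C/A; D; E] holding=-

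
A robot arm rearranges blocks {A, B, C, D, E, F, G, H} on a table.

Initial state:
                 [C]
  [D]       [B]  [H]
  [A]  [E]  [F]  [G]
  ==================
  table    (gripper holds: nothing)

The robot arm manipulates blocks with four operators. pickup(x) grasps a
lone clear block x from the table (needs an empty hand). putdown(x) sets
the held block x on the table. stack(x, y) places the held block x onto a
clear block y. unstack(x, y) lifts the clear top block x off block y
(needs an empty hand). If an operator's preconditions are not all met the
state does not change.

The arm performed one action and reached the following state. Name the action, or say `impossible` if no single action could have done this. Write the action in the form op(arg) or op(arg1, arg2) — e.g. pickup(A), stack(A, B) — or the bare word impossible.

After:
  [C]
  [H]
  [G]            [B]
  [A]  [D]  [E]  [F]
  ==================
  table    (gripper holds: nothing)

impossible

target: towers=[A/G/H/C; D; E; F/B] holding=-
         pickup(E) → towers=[A/D; F/B; G/H/C] holding=E
     unstack(B, F) → towers=[A/D; E; F; G/H/C] holding=B
     unstack(D, A) → towers=[A; E; F/B; G/H/C] holding=D
     unstack(C, H) → towers=[A/D; E; F/B; G/H] holding=C
none of the 4 applicable actions match → impossible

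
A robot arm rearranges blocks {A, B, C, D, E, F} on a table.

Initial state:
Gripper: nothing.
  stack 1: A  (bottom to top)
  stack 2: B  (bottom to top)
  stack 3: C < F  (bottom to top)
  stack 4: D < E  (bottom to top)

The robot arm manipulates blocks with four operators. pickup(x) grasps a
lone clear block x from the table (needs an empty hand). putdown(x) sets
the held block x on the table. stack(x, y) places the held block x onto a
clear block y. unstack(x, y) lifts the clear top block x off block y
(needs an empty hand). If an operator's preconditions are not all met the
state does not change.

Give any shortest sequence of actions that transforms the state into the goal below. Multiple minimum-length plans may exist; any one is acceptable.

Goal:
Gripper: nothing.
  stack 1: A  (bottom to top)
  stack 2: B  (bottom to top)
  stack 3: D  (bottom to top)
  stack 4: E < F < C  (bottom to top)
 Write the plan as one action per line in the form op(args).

unstack(E, D)
putdown(E)
unstack(F, C)
stack(F, E)
pickup(C)
stack(C, F)

step 1 (unstack(E, D)): towers=[A; B; C/F; D] holding=E
step 2 (putdown(E)): towers=[A; B; C/F; D; E] holding=-
step 3 (unstack(F, C)): towers=[A; B; C; D; E] holding=F
step 4 (stack(F, E)): towers=[A; B; C; D; E/F] holding=-
step 5 (pickup(C)): towers=[A; B; D; E/F] holding=C
step 6 (stack(C, F)): towers=[A; B; D; E/F/C] holding=-
goal check: towers=[A; B; D; E/F/C] holding=- — reached (length 6, optimal by BFS)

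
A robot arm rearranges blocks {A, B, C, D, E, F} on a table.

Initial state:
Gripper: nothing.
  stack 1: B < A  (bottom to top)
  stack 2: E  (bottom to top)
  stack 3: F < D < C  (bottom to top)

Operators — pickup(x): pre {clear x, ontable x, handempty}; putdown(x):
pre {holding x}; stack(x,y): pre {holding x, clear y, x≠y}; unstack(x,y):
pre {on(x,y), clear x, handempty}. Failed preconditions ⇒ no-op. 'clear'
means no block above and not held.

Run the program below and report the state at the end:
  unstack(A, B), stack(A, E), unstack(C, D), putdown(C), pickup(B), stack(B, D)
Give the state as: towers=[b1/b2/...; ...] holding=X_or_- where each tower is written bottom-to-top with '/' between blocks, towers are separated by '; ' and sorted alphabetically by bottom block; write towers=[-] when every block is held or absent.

step 1 (unstack(A, B)): towers=[B; E; F/D/C] holding=A
step 2 (stack(A, E)): towers=[B; E/A; F/D/C] holding=-
step 3 (unstack(C, D)): towers=[B; E/A; F/D] holding=C
step 4 (putdown(C)): towers=[B; C; E/A; F/D] holding=-
step 5 (pickup(B)): towers=[C; E/A; F/D] holding=B
step 6 (stack(B, D)): towers=[C; E/A; F/D/B] holding=-

towers=[C; E/A; F/D/B] holding=-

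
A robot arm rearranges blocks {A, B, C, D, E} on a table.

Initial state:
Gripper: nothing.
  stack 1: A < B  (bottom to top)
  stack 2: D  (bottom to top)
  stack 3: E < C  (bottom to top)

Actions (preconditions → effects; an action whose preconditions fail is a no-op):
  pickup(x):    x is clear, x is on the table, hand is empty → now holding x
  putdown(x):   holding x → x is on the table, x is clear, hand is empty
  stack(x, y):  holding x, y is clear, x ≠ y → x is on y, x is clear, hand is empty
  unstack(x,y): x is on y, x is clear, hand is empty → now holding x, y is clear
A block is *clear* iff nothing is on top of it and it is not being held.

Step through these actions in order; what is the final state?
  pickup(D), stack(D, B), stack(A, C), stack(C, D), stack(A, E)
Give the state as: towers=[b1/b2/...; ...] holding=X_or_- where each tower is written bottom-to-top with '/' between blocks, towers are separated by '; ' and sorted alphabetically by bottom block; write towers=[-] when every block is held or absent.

towers=[A/B/D; E/C] holding=-

step 1 (pickup(D)): towers=[A/B; E/C] holding=D
step 2 (stack(D, B)): towers=[A/B/D; E/C] holding=-
step 3 (stack(A, C)) [no-op]: towers=[A/B/D; E/C] holding=-
step 4 (stack(C, D)) [no-op]: towers=[A/B/D; E/C] holding=-
step 5 (stack(A, E)) [no-op]: towers=[A/B/D; E/C] holding=-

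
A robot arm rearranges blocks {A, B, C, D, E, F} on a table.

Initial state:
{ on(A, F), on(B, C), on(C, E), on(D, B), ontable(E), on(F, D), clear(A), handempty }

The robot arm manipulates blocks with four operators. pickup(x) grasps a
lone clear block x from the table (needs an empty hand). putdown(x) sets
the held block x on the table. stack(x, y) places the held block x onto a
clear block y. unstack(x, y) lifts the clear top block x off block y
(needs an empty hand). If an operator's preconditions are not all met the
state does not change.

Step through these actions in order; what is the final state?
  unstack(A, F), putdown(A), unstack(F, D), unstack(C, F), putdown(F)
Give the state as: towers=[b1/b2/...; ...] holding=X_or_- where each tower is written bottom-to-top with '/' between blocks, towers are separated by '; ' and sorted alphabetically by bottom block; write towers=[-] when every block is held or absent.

step 1 (unstack(A, F)): towers=[E/C/B/D/F] holding=A
step 2 (putdown(A)): towers=[A; E/C/B/D/F] holding=-
step 3 (unstack(F, D)): towers=[A; E/C/B/D] holding=F
step 4 (unstack(C, F)) [no-op]: towers=[A; E/C/B/D] holding=F
step 5 (putdown(F)): towers=[A; E/C/B/D; F] holding=-

towers=[A; E/C/B/D; F] holding=-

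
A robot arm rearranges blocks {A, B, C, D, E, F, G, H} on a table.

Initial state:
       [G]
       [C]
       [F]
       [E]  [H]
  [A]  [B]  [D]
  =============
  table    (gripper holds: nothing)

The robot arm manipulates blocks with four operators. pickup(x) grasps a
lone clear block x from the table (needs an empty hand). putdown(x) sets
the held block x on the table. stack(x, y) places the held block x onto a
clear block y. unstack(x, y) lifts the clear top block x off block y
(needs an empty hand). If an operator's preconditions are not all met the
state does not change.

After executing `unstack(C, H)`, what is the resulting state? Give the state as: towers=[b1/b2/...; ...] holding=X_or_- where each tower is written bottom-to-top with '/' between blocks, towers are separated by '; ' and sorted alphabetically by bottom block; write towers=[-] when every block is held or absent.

towers=[A; B/E/F/C/G; D/H] holding=-

before: towers=[A; B/E/F/C/G; D/H] holding=-
pre[unstack(C, H)]: on(C,H) ✗, clear(C) ✗, handempty ✓
on(C,H), clear(C) unmet → unstack(C, H) is a no-op
after:  towers=[A; B/E/F/C/G; D/H] holding=-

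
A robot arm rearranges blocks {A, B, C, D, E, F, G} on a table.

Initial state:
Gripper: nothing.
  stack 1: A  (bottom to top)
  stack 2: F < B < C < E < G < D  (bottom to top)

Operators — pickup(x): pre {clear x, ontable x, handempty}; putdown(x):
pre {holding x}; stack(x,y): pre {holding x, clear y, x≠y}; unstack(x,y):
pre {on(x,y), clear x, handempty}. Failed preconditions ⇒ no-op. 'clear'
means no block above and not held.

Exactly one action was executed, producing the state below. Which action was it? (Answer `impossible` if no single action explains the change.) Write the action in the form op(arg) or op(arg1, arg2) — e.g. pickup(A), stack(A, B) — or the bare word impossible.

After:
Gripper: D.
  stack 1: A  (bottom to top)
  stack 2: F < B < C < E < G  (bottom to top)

unstack(D, G)

target: towers=[A; F/B/C/E/G] holding=D
     unstack(D, G) → towers=[A; F/B/C/E/G] holding=D  ← match
         pickup(A) → towers=[F/B/C/E/G/D] holding=A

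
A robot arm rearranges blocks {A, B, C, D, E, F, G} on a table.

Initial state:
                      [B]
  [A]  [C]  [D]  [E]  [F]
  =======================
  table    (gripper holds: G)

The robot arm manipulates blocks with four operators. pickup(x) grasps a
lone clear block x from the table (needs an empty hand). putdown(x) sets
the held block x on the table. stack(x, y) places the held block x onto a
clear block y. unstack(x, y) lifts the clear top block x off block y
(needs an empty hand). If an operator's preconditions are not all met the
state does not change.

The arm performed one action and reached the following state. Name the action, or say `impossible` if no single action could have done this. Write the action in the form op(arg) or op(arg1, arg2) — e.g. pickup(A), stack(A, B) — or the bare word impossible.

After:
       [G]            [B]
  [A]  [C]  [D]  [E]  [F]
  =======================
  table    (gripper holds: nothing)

target: towers=[A; C/G; D; E; F/B] holding=-
        putdown(G) → towers=[A; C; D; E; F/B; G] holding=-
       stack(G, B) → towers=[A; C; D; E; F/B/G] holding=-
       stack(G, D) → towers=[A; C; D/G; E; F/B] holding=-
       stack(G, A) → towers=[A/G; C; D; E; F/B] holding=-
       stack(G, E) → towers=[A; C; D; E/G; F/B] holding=-
       stack(G, C) → towers=[A; C/G; D; E; F/B] holding=-  ← match

stack(G, C)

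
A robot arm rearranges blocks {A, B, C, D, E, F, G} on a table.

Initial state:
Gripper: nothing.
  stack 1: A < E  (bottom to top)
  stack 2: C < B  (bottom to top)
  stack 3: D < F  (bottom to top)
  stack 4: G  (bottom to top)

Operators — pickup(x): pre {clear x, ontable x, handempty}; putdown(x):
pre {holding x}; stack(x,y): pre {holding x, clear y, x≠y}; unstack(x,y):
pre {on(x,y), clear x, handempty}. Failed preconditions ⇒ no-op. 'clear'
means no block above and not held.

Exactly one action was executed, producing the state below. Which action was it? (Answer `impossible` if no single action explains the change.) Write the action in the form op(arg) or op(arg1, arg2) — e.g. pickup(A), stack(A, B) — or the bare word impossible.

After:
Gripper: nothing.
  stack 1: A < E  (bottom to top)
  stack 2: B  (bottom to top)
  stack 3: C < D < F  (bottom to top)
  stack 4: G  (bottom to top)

impossible

target: towers=[A/E; B; C/D/F; G] holding=-
     unstack(B, C) → towers=[A/E; C; D/F; G] holding=B
     unstack(F, D) → towers=[A/E; C/B; D; G] holding=F
         pickup(G) → towers=[A/E; C/B; D/F] holding=G
     unstack(E, A) → towers=[A; C/B; D/F; G] holding=E
none of the 4 applicable actions match → impossible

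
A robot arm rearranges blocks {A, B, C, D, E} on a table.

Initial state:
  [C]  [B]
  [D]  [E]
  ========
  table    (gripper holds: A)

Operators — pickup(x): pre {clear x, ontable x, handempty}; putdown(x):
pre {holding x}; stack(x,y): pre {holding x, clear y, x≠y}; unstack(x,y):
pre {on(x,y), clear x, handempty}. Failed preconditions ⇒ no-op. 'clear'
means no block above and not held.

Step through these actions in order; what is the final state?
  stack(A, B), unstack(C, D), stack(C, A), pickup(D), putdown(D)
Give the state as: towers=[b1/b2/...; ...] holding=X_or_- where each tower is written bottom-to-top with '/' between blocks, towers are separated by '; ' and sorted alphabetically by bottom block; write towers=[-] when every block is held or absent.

towers=[D; E/B/A/C] holding=-

step 1 (stack(A, B)): towers=[D/C; E/B/A] holding=-
step 2 (unstack(C, D)): towers=[D; E/B/A] holding=C
step 3 (stack(C, A)): towers=[D; E/B/A/C] holding=-
step 4 (pickup(D)): towers=[E/B/A/C] holding=D
step 5 (putdown(D)): towers=[D; E/B/A/C] holding=-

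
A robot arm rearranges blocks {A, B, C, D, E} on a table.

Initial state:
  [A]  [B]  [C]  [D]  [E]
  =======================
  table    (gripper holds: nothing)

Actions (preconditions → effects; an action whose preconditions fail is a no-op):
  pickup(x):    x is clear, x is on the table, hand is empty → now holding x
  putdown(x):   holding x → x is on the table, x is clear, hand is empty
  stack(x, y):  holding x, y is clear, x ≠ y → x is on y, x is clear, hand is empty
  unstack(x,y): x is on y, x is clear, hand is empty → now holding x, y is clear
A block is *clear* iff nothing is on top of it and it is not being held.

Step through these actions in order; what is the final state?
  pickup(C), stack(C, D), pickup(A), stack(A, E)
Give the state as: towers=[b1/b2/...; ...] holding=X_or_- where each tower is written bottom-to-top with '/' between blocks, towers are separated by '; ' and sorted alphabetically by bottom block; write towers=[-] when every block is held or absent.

towers=[B; D/C; E/A] holding=-

step 1 (pickup(C)): towers=[A; B; D; E] holding=C
step 2 (stack(C, D)): towers=[A; B; D/C; E] holding=-
step 3 (pickup(A)): towers=[B; D/C; E] holding=A
step 4 (stack(A, E)): towers=[B; D/C; E/A] holding=-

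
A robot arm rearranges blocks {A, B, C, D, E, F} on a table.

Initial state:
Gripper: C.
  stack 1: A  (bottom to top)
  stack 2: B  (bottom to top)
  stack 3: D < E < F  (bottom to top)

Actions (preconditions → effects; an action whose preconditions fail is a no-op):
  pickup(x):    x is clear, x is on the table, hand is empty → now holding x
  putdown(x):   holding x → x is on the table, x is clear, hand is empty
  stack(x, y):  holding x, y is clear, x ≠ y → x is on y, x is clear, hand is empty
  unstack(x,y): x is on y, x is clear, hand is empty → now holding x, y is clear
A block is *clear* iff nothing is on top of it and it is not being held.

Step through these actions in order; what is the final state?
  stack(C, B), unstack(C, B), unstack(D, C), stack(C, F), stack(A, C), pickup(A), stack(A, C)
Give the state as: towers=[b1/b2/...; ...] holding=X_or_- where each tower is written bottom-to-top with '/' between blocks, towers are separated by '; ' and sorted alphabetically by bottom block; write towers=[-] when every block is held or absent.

step 1 (stack(C, B)): towers=[A; B/C; D/E/F] holding=-
step 2 (unstack(C, B)): towers=[A; B; D/E/F] holding=C
step 3 (unstack(D, C)) [no-op]: towers=[A; B; D/E/F] holding=C
step 4 (stack(C, F)): towers=[A; B; D/E/F/C] holding=-
step 5 (stack(A, C)) [no-op]: towers=[A; B; D/E/F/C] holding=-
step 6 (pickup(A)): towers=[B; D/E/F/C] holding=A
step 7 (stack(A, C)): towers=[B; D/E/F/C/A] holding=-

towers=[B; D/E/F/C/A] holding=-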